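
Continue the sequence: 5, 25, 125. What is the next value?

Ratios: 25 / 5 = 5.0
This is a geometric sequence with common ratio r = 5.
Next term = 125 * 5 = 625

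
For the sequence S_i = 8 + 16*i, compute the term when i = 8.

S_8 = 8 + 16*8 = 8 + 128 = 136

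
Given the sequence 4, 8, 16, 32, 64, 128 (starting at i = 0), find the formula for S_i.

Check ratios: 8 / 4 = 2.0
Common ratio r = 2.
First term a = 4.
Formula: S_i = 4 * 2^i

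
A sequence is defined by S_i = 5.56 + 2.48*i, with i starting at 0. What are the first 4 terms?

This is an arithmetic sequence.
i=0: S_0 = 5.56 + 2.48*0 = 5.56
i=1: S_1 = 5.56 + 2.48*1 = 8.04
i=2: S_2 = 5.56 + 2.48*2 = 10.52
i=3: S_3 = 5.56 + 2.48*3 = 13.0
The first 4 terms are: [5.56, 8.04, 10.52, 13.0]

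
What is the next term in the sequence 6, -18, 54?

Ratios: -18 / 6 = -3.0
This is a geometric sequence with common ratio r = -3.
Next term = 54 * -3 = -162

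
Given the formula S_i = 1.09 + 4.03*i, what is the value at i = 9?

S_9 = 1.09 + 4.03*9 = 1.09 + 36.27 = 37.36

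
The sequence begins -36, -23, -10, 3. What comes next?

Differences: -23 - -36 = 13
This is an arithmetic sequence with common difference d = 13.
Next term = 3 + 13 = 16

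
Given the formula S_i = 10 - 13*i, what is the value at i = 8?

S_8 = 10 + -13*8 = 10 + -104 = -94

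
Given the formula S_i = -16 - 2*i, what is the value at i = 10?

S_10 = -16 + -2*10 = -16 + -20 = -36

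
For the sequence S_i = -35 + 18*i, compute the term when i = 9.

S_9 = -35 + 18*9 = -35 + 162 = 127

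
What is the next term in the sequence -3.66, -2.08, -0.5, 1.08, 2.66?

Differences: -2.08 - -3.66 = 1.58
This is an arithmetic sequence with common difference d = 1.58.
Next term = 2.66 + 1.58 = 4.24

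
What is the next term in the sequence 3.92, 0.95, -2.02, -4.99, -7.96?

Differences: 0.95 - 3.92 = -2.97
This is an arithmetic sequence with common difference d = -2.97.
Next term = -7.96 + -2.97 = -10.93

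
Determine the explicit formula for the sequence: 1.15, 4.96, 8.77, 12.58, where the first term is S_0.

Check differences: 4.96 - 1.15 = 3.81
8.77 - 4.96 = 3.81
Common difference d = 3.81.
First term a = 1.15.
Formula: S_i = 1.15 + 3.81*i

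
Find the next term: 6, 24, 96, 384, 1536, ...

Ratios: 24 / 6 = 4.0
This is a geometric sequence with common ratio r = 4.
Next term = 1536 * 4 = 6144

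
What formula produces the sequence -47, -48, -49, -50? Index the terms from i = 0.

Check differences: -48 - -47 = -1
-49 - -48 = -1
Common difference d = -1.
First term a = -47.
Formula: S_i = -47 - 1*i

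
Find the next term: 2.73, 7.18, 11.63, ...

Differences: 7.18 - 2.73 = 4.45
This is an arithmetic sequence with common difference d = 4.45.
Next term = 11.63 + 4.45 = 16.08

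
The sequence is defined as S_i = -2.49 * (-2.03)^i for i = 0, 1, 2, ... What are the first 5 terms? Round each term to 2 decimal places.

This is a geometric sequence.
i=0: S_0 = -2.49 * (-2.03)^0 = -2.49
i=1: S_1 = -2.49 * (-2.03)^1 ≈ 5.05
i=2: S_2 = -2.49 * (-2.03)^2 ≈ -10.26
i=3: S_3 = -2.49 * (-2.03)^3 ≈ 20.83
i=4: S_4 = -2.49 * (-2.03)^4 ≈ -42.28
The first 5 terms are: [-2.49, 5.05, -10.26, 20.83, -42.28]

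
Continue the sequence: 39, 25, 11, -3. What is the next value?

Differences: 25 - 39 = -14
This is an arithmetic sequence with common difference d = -14.
Next term = -3 + -14 = -17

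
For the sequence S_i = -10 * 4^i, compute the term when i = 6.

S_6 = -10 * 4^6 = -10 * 4096 = -40960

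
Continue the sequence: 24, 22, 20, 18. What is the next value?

Differences: 22 - 24 = -2
This is an arithmetic sequence with common difference d = -2.
Next term = 18 + -2 = 16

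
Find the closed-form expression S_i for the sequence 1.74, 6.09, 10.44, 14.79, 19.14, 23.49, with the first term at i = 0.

Check differences: 6.09 - 1.74 = 4.35
10.44 - 6.09 = 4.35
Common difference d = 4.35.
First term a = 1.74.
Formula: S_i = 1.74 + 4.35*i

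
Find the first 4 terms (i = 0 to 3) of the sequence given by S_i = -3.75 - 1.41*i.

This is an arithmetic sequence.
i=0: S_0 = -3.75 + -1.41*0 = -3.75
i=1: S_1 = -3.75 + -1.41*1 = -5.16
i=2: S_2 = -3.75 + -1.41*2 = -6.57
i=3: S_3 = -3.75 + -1.41*3 = -7.98
The first 4 terms are: [-3.75, -5.16, -6.57, -7.98]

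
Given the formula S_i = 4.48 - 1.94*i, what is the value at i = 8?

S_8 = 4.48 + -1.94*8 = 4.48 + -15.52 = -11.04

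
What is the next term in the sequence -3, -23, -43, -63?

Differences: -23 - -3 = -20
This is an arithmetic sequence with common difference d = -20.
Next term = -63 + -20 = -83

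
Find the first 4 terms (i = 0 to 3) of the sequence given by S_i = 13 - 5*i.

This is an arithmetic sequence.
i=0: S_0 = 13 + -5*0 = 13
i=1: S_1 = 13 + -5*1 = 8
i=2: S_2 = 13 + -5*2 = 3
i=3: S_3 = 13 + -5*3 = -2
The first 4 terms are: [13, 8, 3, -2]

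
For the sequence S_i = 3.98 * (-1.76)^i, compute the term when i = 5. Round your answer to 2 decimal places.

S_5 = 3.98 * (-1.76)^5 ≈ 3.98 * -16.8874 ≈ -67.21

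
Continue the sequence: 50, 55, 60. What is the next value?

Differences: 55 - 50 = 5
This is an arithmetic sequence with common difference d = 5.
Next term = 60 + 5 = 65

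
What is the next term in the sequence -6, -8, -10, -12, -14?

Differences: -8 - -6 = -2
This is an arithmetic sequence with common difference d = -2.
Next term = -14 + -2 = -16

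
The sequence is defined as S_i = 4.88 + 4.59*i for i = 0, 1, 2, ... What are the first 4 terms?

This is an arithmetic sequence.
i=0: S_0 = 4.88 + 4.59*0 = 4.88
i=1: S_1 = 4.88 + 4.59*1 = 9.47
i=2: S_2 = 4.88 + 4.59*2 = 14.06
i=3: S_3 = 4.88 + 4.59*3 = 18.65
The first 4 terms are: [4.88, 9.47, 14.06, 18.65]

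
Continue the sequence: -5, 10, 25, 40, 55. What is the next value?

Differences: 10 - -5 = 15
This is an arithmetic sequence with common difference d = 15.
Next term = 55 + 15 = 70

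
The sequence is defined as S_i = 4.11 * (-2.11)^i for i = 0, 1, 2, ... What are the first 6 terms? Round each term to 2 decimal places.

This is a geometric sequence.
i=0: S_0 = 4.11 * (-2.11)^0 = 4.11
i=1: S_1 = 4.11 * (-2.11)^1 ≈ -8.67
i=2: S_2 = 4.11 * (-2.11)^2 ≈ 18.3
i=3: S_3 = 4.11 * (-2.11)^3 ≈ -38.61
i=4: S_4 = 4.11 * (-2.11)^4 ≈ 81.47
i=5: S_5 = 4.11 * (-2.11)^5 ≈ -171.89
The first 6 terms are: [4.11, -8.67, 18.3, -38.61, 81.47, -171.89]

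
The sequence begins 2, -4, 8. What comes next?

Ratios: -4 / 2 = -2.0
This is a geometric sequence with common ratio r = -2.
Next term = 8 * -2 = -16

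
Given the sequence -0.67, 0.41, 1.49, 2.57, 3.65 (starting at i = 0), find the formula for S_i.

Check differences: 0.41 - -0.67 = 1.08
1.49 - 0.41 = 1.08
Common difference d = 1.08.
First term a = -0.67.
Formula: S_i = -0.67 + 1.08*i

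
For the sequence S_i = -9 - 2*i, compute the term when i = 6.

S_6 = -9 + -2*6 = -9 + -12 = -21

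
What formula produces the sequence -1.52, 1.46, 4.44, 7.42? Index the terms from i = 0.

Check differences: 1.46 - -1.52 = 2.98
4.44 - 1.46 = 2.98
Common difference d = 2.98.
First term a = -1.52.
Formula: S_i = -1.52 + 2.98*i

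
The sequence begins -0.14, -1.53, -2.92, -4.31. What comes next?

Differences: -1.53 - -0.14 = -1.39
This is an arithmetic sequence with common difference d = -1.39.
Next term = -4.31 + -1.39 = -5.7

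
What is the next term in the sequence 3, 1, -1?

Differences: 1 - 3 = -2
This is an arithmetic sequence with common difference d = -2.
Next term = -1 + -2 = -3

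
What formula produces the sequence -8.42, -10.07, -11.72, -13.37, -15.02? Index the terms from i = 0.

Check differences: -10.07 - -8.42 = -1.65
-11.72 - -10.07 = -1.65
Common difference d = -1.65.
First term a = -8.42.
Formula: S_i = -8.42 - 1.65*i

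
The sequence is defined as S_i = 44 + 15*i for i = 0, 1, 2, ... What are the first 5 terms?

This is an arithmetic sequence.
i=0: S_0 = 44 + 15*0 = 44
i=1: S_1 = 44 + 15*1 = 59
i=2: S_2 = 44 + 15*2 = 74
i=3: S_3 = 44 + 15*3 = 89
i=4: S_4 = 44 + 15*4 = 104
The first 5 terms are: [44, 59, 74, 89, 104]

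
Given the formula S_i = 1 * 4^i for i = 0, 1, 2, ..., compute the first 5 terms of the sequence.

This is a geometric sequence.
i=0: S_0 = 1 * 4^0 = 1
i=1: S_1 = 1 * 4^1 = 4
i=2: S_2 = 1 * 4^2 = 16
i=3: S_3 = 1 * 4^3 = 64
i=4: S_4 = 1 * 4^4 = 256
The first 5 terms are: [1, 4, 16, 64, 256]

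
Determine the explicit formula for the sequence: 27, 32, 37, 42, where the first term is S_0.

Check differences: 32 - 27 = 5
37 - 32 = 5
Common difference d = 5.
First term a = 27.
Formula: S_i = 27 + 5*i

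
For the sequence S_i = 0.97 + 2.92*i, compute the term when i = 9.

S_9 = 0.97 + 2.92*9 = 0.97 + 26.28 = 27.25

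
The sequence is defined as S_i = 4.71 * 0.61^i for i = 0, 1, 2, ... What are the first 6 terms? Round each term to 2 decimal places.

This is a geometric sequence.
i=0: S_0 = 4.71 * 0.61^0 = 4.71
i=1: S_1 = 4.71 * 0.61^1 ≈ 2.87
i=2: S_2 = 4.71 * 0.61^2 ≈ 1.75
i=3: S_3 = 4.71 * 0.61^3 ≈ 1.07
i=4: S_4 = 4.71 * 0.61^4 ≈ 0.65
i=5: S_5 = 4.71 * 0.61^5 ≈ 0.4
The first 6 terms are: [4.71, 2.87, 1.75, 1.07, 0.65, 0.4]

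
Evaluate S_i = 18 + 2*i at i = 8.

S_8 = 18 + 2*8 = 18 + 16 = 34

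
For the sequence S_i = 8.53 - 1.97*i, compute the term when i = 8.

S_8 = 8.53 + -1.97*8 = 8.53 + -15.76 = -7.23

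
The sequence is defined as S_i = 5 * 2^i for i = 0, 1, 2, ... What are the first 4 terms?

This is a geometric sequence.
i=0: S_0 = 5 * 2^0 = 5
i=1: S_1 = 5 * 2^1 = 10
i=2: S_2 = 5 * 2^2 = 20
i=3: S_3 = 5 * 2^3 = 40
The first 4 terms are: [5, 10, 20, 40]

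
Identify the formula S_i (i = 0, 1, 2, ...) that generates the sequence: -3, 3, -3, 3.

Check ratios: 3 / -3 = -1.0
Common ratio r = -1.
First term a = -3.
Formula: S_i = -3 * (-1)^i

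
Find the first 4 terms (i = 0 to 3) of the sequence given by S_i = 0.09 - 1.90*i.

This is an arithmetic sequence.
i=0: S_0 = 0.09 + -1.9*0 = 0.09
i=1: S_1 = 0.09 + -1.9*1 = -1.81
i=2: S_2 = 0.09 + -1.9*2 = -3.71
i=3: S_3 = 0.09 + -1.9*3 = -5.61
The first 4 terms are: [0.09, -1.81, -3.71, -5.61]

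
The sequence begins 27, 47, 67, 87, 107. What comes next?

Differences: 47 - 27 = 20
This is an arithmetic sequence with common difference d = 20.
Next term = 107 + 20 = 127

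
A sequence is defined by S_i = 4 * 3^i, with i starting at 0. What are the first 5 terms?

This is a geometric sequence.
i=0: S_0 = 4 * 3^0 = 4
i=1: S_1 = 4 * 3^1 = 12
i=2: S_2 = 4 * 3^2 = 36
i=3: S_3 = 4 * 3^3 = 108
i=4: S_4 = 4 * 3^4 = 324
The first 5 terms are: [4, 12, 36, 108, 324]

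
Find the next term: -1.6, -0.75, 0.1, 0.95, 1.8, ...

Differences: -0.75 - -1.6 = 0.85
This is an arithmetic sequence with common difference d = 0.85.
Next term = 1.8 + 0.85 = 2.65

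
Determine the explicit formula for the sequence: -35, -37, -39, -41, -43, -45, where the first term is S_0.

Check differences: -37 - -35 = -2
-39 - -37 = -2
Common difference d = -2.
First term a = -35.
Formula: S_i = -35 - 2*i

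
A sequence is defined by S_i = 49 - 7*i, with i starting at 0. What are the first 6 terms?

This is an arithmetic sequence.
i=0: S_0 = 49 + -7*0 = 49
i=1: S_1 = 49 + -7*1 = 42
i=2: S_2 = 49 + -7*2 = 35
i=3: S_3 = 49 + -7*3 = 28
i=4: S_4 = 49 + -7*4 = 21
i=5: S_5 = 49 + -7*5 = 14
The first 6 terms are: [49, 42, 35, 28, 21, 14]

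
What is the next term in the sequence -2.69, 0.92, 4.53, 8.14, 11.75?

Differences: 0.92 - -2.69 = 3.61
This is an arithmetic sequence with common difference d = 3.61.
Next term = 11.75 + 3.61 = 15.36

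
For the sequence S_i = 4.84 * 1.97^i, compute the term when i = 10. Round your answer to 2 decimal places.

S_10 = 4.84 * 1.97^10 ≈ 4.84 * 880.364 ≈ 4260.96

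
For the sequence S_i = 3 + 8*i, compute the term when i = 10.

S_10 = 3 + 8*10 = 3 + 80 = 83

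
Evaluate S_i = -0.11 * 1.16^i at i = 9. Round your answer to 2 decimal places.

S_9 = -0.11 * 1.16^9 ≈ -0.11 * 3.803 ≈ -0.42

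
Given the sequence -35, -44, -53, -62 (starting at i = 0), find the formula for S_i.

Check differences: -44 - -35 = -9
-53 - -44 = -9
Common difference d = -9.
First term a = -35.
Formula: S_i = -35 - 9*i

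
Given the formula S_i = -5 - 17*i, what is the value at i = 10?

S_10 = -5 + -17*10 = -5 + -170 = -175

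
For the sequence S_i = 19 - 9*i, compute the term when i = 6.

S_6 = 19 + -9*6 = 19 + -54 = -35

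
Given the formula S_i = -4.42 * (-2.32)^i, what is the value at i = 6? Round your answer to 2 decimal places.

S_6 = -4.42 * (-2.32)^6 ≈ -4.42 * 155.9294 ≈ -689.21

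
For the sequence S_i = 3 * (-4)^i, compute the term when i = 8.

S_8 = 3 * (-4)^8 = 3 * 65536 = 196608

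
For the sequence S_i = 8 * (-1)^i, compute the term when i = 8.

S_8 = 8 * (-1)^8 = 8 * 1 = 8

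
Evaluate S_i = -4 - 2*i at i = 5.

S_5 = -4 + -2*5 = -4 + -10 = -14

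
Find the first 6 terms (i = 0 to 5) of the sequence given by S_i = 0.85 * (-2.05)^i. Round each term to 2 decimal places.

This is a geometric sequence.
i=0: S_0 = 0.85 * (-2.05)^0 = 0.85
i=1: S_1 = 0.85 * (-2.05)^1 ≈ -1.74
i=2: S_2 = 0.85 * (-2.05)^2 ≈ 3.57
i=3: S_3 = 0.85 * (-2.05)^3 ≈ -7.32
i=4: S_4 = 0.85 * (-2.05)^4 ≈ 15.01
i=5: S_5 = 0.85 * (-2.05)^5 ≈ -30.77
The first 6 terms are: [0.85, -1.74, 3.57, -7.32, 15.01, -30.77]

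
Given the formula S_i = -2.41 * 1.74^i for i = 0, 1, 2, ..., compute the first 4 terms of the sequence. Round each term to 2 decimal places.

This is a geometric sequence.
i=0: S_0 = -2.41 * 1.74^0 = -2.41
i=1: S_1 = -2.41 * 1.74^1 ≈ -4.19
i=2: S_2 = -2.41 * 1.74^2 ≈ -7.3
i=3: S_3 = -2.41 * 1.74^3 ≈ -12.7
The first 4 terms are: [-2.41, -4.19, -7.3, -12.7]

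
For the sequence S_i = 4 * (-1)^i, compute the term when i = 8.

S_8 = 4 * (-1)^8 = 4 * 1 = 4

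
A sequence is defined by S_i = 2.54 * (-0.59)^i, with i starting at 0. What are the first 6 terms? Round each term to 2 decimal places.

This is a geometric sequence.
i=0: S_0 = 2.54 * (-0.59)^0 = 2.54
i=1: S_1 = 2.54 * (-0.59)^1 ≈ -1.5
i=2: S_2 = 2.54 * (-0.59)^2 ≈ 0.88
i=3: S_3 = 2.54 * (-0.59)^3 ≈ -0.52
i=4: S_4 = 2.54 * (-0.59)^4 ≈ 0.31
i=5: S_5 = 2.54 * (-0.59)^5 ≈ -0.18
The first 6 terms are: [2.54, -1.5, 0.88, -0.52, 0.31, -0.18]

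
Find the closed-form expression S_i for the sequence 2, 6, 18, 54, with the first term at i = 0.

Check ratios: 6 / 2 = 3.0
Common ratio r = 3.
First term a = 2.
Formula: S_i = 2 * 3^i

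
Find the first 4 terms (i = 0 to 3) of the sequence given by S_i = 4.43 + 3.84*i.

This is an arithmetic sequence.
i=0: S_0 = 4.43 + 3.84*0 = 4.43
i=1: S_1 = 4.43 + 3.84*1 = 8.27
i=2: S_2 = 4.43 + 3.84*2 = 12.11
i=3: S_3 = 4.43 + 3.84*3 = 15.95
The first 4 terms are: [4.43, 8.27, 12.11, 15.95]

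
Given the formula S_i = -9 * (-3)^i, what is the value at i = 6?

S_6 = -9 * (-3)^6 = -9 * 729 = -6561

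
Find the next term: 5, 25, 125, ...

Ratios: 25 / 5 = 5.0
This is a geometric sequence with common ratio r = 5.
Next term = 125 * 5 = 625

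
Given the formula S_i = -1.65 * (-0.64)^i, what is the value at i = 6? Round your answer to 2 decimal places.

S_6 = -1.65 * (-0.64)^6 ≈ -1.65 * 0.0687 ≈ -0.11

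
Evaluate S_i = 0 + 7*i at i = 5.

S_5 = 0 + 7*5 = 0 + 35 = 35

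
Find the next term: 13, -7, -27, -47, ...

Differences: -7 - 13 = -20
This is an arithmetic sequence with common difference d = -20.
Next term = -47 + -20 = -67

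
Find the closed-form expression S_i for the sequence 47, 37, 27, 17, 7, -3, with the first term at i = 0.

Check differences: 37 - 47 = -10
27 - 37 = -10
Common difference d = -10.
First term a = 47.
Formula: S_i = 47 - 10*i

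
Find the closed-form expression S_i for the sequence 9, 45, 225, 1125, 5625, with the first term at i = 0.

Check ratios: 45 / 9 = 5.0
Common ratio r = 5.
First term a = 9.
Formula: S_i = 9 * 5^i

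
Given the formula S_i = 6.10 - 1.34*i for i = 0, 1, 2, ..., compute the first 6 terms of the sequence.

This is an arithmetic sequence.
i=0: S_0 = 6.1 + -1.34*0 = 6.1
i=1: S_1 = 6.1 + -1.34*1 = 4.76
i=2: S_2 = 6.1 + -1.34*2 = 3.42
i=3: S_3 = 6.1 + -1.34*3 = 2.08
i=4: S_4 = 6.1 + -1.34*4 = 0.74
i=5: S_5 = 6.1 + -1.34*5 = -0.6
The first 6 terms are: [6.1, 4.76, 3.42, 2.08, 0.74, -0.6]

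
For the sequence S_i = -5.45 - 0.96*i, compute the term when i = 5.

S_5 = -5.45 + -0.96*5 = -5.45 + -4.8 = -10.25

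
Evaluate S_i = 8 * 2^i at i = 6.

S_6 = 8 * 2^6 = 8 * 64 = 512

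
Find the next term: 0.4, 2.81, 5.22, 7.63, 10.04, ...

Differences: 2.81 - 0.4 = 2.41
This is an arithmetic sequence with common difference d = 2.41.
Next term = 10.04 + 2.41 = 12.45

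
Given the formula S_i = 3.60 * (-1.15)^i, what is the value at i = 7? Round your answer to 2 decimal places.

S_7 = 3.6 * (-1.15)^7 ≈ 3.6 * -2.66 ≈ -9.58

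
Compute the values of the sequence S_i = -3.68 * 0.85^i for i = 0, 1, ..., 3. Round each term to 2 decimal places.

This is a geometric sequence.
i=0: S_0 = -3.68 * 0.85^0 = -3.68
i=1: S_1 = -3.68 * 0.85^1 ≈ -3.13
i=2: S_2 = -3.68 * 0.85^2 ≈ -2.66
i=3: S_3 = -3.68 * 0.85^3 ≈ -2.26
The first 4 terms are: [-3.68, -3.13, -2.66, -2.26]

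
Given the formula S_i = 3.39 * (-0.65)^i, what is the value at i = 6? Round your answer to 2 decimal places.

S_6 = 3.39 * (-0.65)^6 ≈ 3.39 * 0.0754 ≈ 0.26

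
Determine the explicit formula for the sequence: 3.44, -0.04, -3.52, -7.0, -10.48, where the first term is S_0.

Check differences: -0.04 - 3.44 = -3.48
-3.52 - -0.04 = -3.48
Common difference d = -3.48.
First term a = 3.44.
Formula: S_i = 3.44 - 3.48*i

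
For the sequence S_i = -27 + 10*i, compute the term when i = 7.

S_7 = -27 + 10*7 = -27 + 70 = 43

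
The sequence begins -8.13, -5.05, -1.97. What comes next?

Differences: -5.05 - -8.13 = 3.08
This is an arithmetic sequence with common difference d = 3.08.
Next term = -1.97 + 3.08 = 1.11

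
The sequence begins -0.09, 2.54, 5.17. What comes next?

Differences: 2.54 - -0.09 = 2.63
This is an arithmetic sequence with common difference d = 2.63.
Next term = 5.17 + 2.63 = 7.8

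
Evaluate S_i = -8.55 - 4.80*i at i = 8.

S_8 = -8.55 + -4.8*8 = -8.55 + -38.4 = -46.95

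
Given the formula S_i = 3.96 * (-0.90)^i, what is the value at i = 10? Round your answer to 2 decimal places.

S_10 = 3.96 * (-0.9)^10 ≈ 3.96 * 0.3487 ≈ 1.38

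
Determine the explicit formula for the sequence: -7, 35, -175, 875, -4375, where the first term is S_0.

Check ratios: 35 / -7 = -5.0
Common ratio r = -5.
First term a = -7.
Formula: S_i = -7 * (-5)^i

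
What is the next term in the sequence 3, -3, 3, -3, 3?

Ratios: -3 / 3 = -1.0
This is a geometric sequence with common ratio r = -1.
Next term = 3 * -1 = -3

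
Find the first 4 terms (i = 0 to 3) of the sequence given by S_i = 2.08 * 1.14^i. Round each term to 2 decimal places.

This is a geometric sequence.
i=0: S_0 = 2.08 * 1.14^0 = 2.08
i=1: S_1 = 2.08 * 1.14^1 ≈ 2.37
i=2: S_2 = 2.08 * 1.14^2 ≈ 2.7
i=3: S_3 = 2.08 * 1.14^3 ≈ 3.08
The first 4 terms are: [2.08, 2.37, 2.7, 3.08]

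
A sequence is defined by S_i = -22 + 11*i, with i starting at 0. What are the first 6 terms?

This is an arithmetic sequence.
i=0: S_0 = -22 + 11*0 = -22
i=1: S_1 = -22 + 11*1 = -11
i=2: S_2 = -22 + 11*2 = 0
i=3: S_3 = -22 + 11*3 = 11
i=4: S_4 = -22 + 11*4 = 22
i=5: S_5 = -22 + 11*5 = 33
The first 6 terms are: [-22, -11, 0, 11, 22, 33]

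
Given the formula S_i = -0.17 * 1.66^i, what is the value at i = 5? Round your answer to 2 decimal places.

S_5 = -0.17 * 1.66^5 ≈ -0.17 * 12.6049 ≈ -2.14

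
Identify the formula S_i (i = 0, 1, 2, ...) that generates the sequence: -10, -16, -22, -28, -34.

Check differences: -16 - -10 = -6
-22 - -16 = -6
Common difference d = -6.
First term a = -10.
Formula: S_i = -10 - 6*i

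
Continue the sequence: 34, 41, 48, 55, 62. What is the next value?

Differences: 41 - 34 = 7
This is an arithmetic sequence with common difference d = 7.
Next term = 62 + 7 = 69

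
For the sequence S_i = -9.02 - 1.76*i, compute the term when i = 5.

S_5 = -9.02 + -1.76*5 = -9.02 + -8.8 = -17.82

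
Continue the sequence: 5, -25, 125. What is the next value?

Ratios: -25 / 5 = -5.0
This is a geometric sequence with common ratio r = -5.
Next term = 125 * -5 = -625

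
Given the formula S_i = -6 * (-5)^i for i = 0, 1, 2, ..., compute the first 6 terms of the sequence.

This is a geometric sequence.
i=0: S_0 = -6 * (-5)^0 = -6
i=1: S_1 = -6 * (-5)^1 = 30
i=2: S_2 = -6 * (-5)^2 = -150
i=3: S_3 = -6 * (-5)^3 = 750
i=4: S_4 = -6 * (-5)^4 = -3750
i=5: S_5 = -6 * (-5)^5 = 18750
The first 6 terms are: [-6, 30, -150, 750, -3750, 18750]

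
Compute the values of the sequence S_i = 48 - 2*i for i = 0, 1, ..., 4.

This is an arithmetic sequence.
i=0: S_0 = 48 + -2*0 = 48
i=1: S_1 = 48 + -2*1 = 46
i=2: S_2 = 48 + -2*2 = 44
i=3: S_3 = 48 + -2*3 = 42
i=4: S_4 = 48 + -2*4 = 40
The first 5 terms are: [48, 46, 44, 42, 40]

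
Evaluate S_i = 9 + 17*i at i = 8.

S_8 = 9 + 17*8 = 9 + 136 = 145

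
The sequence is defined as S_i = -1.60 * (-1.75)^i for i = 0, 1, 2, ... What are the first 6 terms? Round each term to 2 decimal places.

This is a geometric sequence.
i=0: S_0 = -1.6 * (-1.75)^0 = -1.6
i=1: S_1 = -1.6 * (-1.75)^1 = 2.8
i=2: S_2 = -1.6 * (-1.75)^2 = -4.9
i=3: S_3 = -1.6 * (-1.75)^3 ≈ 8.58
i=4: S_4 = -1.6 * (-1.75)^4 ≈ -15.01
i=5: S_5 = -1.6 * (-1.75)^5 ≈ 26.26
The first 6 terms are: [-1.6, 2.8, -4.9, 8.58, -15.01, 26.26]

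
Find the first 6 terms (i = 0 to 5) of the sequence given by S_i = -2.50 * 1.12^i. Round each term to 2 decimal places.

This is a geometric sequence.
i=0: S_0 = -2.5 * 1.12^0 = -2.5
i=1: S_1 = -2.5 * 1.12^1 = -2.8
i=2: S_2 = -2.5 * 1.12^2 ≈ -3.14
i=3: S_3 = -2.5 * 1.12^3 ≈ -3.51
i=4: S_4 = -2.5 * 1.12^4 ≈ -3.93
i=5: S_5 = -2.5 * 1.12^5 ≈ -4.41
The first 6 terms are: [-2.5, -2.8, -3.14, -3.51, -3.93, -4.41]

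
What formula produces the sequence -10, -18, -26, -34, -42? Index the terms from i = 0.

Check differences: -18 - -10 = -8
-26 - -18 = -8
Common difference d = -8.
First term a = -10.
Formula: S_i = -10 - 8*i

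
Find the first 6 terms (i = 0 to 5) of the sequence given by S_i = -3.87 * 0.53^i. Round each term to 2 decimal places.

This is a geometric sequence.
i=0: S_0 = -3.87 * 0.53^0 = -3.87
i=1: S_1 = -3.87 * 0.53^1 ≈ -2.05
i=2: S_2 = -3.87 * 0.53^2 ≈ -1.09
i=3: S_3 = -3.87 * 0.53^3 ≈ -0.58
i=4: S_4 = -3.87 * 0.53^4 ≈ -0.31
i=5: S_5 = -3.87 * 0.53^5 ≈ -0.16
The first 6 terms are: [-3.87, -2.05, -1.09, -0.58, -0.31, -0.16]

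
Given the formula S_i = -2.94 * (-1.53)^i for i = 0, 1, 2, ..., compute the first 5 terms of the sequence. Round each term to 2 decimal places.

This is a geometric sequence.
i=0: S_0 = -2.94 * (-1.53)^0 = -2.94
i=1: S_1 = -2.94 * (-1.53)^1 ≈ 4.5
i=2: S_2 = -2.94 * (-1.53)^2 ≈ -6.88
i=3: S_3 = -2.94 * (-1.53)^3 ≈ 10.53
i=4: S_4 = -2.94 * (-1.53)^4 ≈ -16.11
The first 5 terms are: [-2.94, 4.5, -6.88, 10.53, -16.11]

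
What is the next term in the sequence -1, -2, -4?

Ratios: -2 / -1 = 2.0
This is a geometric sequence with common ratio r = 2.
Next term = -4 * 2 = -8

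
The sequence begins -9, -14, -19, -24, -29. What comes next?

Differences: -14 - -9 = -5
This is an arithmetic sequence with common difference d = -5.
Next term = -29 + -5 = -34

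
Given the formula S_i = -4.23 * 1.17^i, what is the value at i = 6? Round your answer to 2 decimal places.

S_6 = -4.23 * 1.17^6 ≈ -4.23 * 2.5652 ≈ -10.85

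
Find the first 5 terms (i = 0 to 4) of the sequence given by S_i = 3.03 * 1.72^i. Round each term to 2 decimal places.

This is a geometric sequence.
i=0: S_0 = 3.03 * 1.72^0 = 3.03
i=1: S_1 = 3.03 * 1.72^1 ≈ 5.21
i=2: S_2 = 3.03 * 1.72^2 ≈ 8.96
i=3: S_3 = 3.03 * 1.72^3 ≈ 15.42
i=4: S_4 = 3.03 * 1.72^4 ≈ 26.52
The first 5 terms are: [3.03, 5.21, 8.96, 15.42, 26.52]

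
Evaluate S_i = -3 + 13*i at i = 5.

S_5 = -3 + 13*5 = -3 + 65 = 62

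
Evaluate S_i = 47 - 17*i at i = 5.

S_5 = 47 + -17*5 = 47 + -85 = -38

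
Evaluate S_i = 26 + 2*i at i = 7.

S_7 = 26 + 2*7 = 26 + 14 = 40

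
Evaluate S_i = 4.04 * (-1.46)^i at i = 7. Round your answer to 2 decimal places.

S_7 = 4.04 * (-1.46)^7 ≈ 4.04 * -14.1407 ≈ -57.13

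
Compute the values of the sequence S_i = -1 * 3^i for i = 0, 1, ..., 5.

This is a geometric sequence.
i=0: S_0 = -1 * 3^0 = -1
i=1: S_1 = -1 * 3^1 = -3
i=2: S_2 = -1 * 3^2 = -9
i=3: S_3 = -1 * 3^3 = -27
i=4: S_4 = -1 * 3^4 = -81
i=5: S_5 = -1 * 3^5 = -243
The first 6 terms are: [-1, -3, -9, -27, -81, -243]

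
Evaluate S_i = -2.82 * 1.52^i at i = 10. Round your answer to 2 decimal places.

S_10 = -2.82 * 1.52^10 ≈ -2.82 * 65.8318 ≈ -185.65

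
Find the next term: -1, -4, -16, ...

Ratios: -4 / -1 = 4.0
This is a geometric sequence with common ratio r = 4.
Next term = -16 * 4 = -64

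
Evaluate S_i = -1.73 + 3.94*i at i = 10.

S_10 = -1.73 + 3.94*10 = -1.73 + 39.4 = 37.67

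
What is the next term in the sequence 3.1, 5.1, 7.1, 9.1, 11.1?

Differences: 5.1 - 3.1 = 2.0
This is an arithmetic sequence with common difference d = 2.0.
Next term = 11.1 + 2.0 = 13.1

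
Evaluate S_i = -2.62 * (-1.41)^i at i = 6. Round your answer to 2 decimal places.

S_6 = -2.62 * (-1.41)^6 ≈ -2.62 * 7.858 ≈ -20.59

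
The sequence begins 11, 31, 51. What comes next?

Differences: 31 - 11 = 20
This is an arithmetic sequence with common difference d = 20.
Next term = 51 + 20 = 71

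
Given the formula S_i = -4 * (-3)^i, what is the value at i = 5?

S_5 = -4 * (-3)^5 = -4 * -243 = 972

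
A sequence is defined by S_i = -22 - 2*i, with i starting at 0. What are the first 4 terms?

This is an arithmetic sequence.
i=0: S_0 = -22 + -2*0 = -22
i=1: S_1 = -22 + -2*1 = -24
i=2: S_2 = -22 + -2*2 = -26
i=3: S_3 = -22 + -2*3 = -28
The first 4 terms are: [-22, -24, -26, -28]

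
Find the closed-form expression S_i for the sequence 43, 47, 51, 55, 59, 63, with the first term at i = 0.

Check differences: 47 - 43 = 4
51 - 47 = 4
Common difference d = 4.
First term a = 43.
Formula: S_i = 43 + 4*i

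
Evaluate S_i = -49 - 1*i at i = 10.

S_10 = -49 + -1*10 = -49 + -10 = -59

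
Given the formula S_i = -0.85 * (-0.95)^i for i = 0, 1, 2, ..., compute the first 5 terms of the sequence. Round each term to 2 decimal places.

This is a geometric sequence.
i=0: S_0 = -0.85 * (-0.95)^0 = -0.85
i=1: S_1 = -0.85 * (-0.95)^1 ≈ 0.81
i=2: S_2 = -0.85 * (-0.95)^2 ≈ -0.77
i=3: S_3 = -0.85 * (-0.95)^3 ≈ 0.73
i=4: S_4 = -0.85 * (-0.95)^4 ≈ -0.69
The first 5 terms are: [-0.85, 0.81, -0.77, 0.73, -0.69]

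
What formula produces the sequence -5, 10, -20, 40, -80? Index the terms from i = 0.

Check ratios: 10 / -5 = -2.0
Common ratio r = -2.
First term a = -5.
Formula: S_i = -5 * (-2)^i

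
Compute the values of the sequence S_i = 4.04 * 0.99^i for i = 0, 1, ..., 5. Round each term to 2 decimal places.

This is a geometric sequence.
i=0: S_0 = 4.04 * 0.99^0 = 4.04
i=1: S_1 = 4.04 * 0.99^1 ≈ 4.0
i=2: S_2 = 4.04 * 0.99^2 ≈ 3.96
i=3: S_3 = 4.04 * 0.99^3 ≈ 3.92
i=4: S_4 = 4.04 * 0.99^4 ≈ 3.88
i=5: S_5 = 4.04 * 0.99^5 ≈ 3.84
The first 6 terms are: [4.04, 4.0, 3.96, 3.92, 3.88, 3.84]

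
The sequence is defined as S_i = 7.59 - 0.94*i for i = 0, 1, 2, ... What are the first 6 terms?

This is an arithmetic sequence.
i=0: S_0 = 7.59 + -0.94*0 = 7.59
i=1: S_1 = 7.59 + -0.94*1 = 6.65
i=2: S_2 = 7.59 + -0.94*2 = 5.71
i=3: S_3 = 7.59 + -0.94*3 = 4.77
i=4: S_4 = 7.59 + -0.94*4 = 3.83
i=5: S_5 = 7.59 + -0.94*5 = 2.89
The first 6 terms are: [7.59, 6.65, 5.71, 4.77, 3.83, 2.89]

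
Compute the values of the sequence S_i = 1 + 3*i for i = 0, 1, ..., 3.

This is an arithmetic sequence.
i=0: S_0 = 1 + 3*0 = 1
i=1: S_1 = 1 + 3*1 = 4
i=2: S_2 = 1 + 3*2 = 7
i=3: S_3 = 1 + 3*3 = 10
The first 4 terms are: [1, 4, 7, 10]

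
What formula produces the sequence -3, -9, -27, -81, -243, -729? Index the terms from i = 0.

Check ratios: -9 / -3 = 3.0
Common ratio r = 3.
First term a = -3.
Formula: S_i = -3 * 3^i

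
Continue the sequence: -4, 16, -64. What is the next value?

Ratios: 16 / -4 = -4.0
This is a geometric sequence with common ratio r = -4.
Next term = -64 * -4 = 256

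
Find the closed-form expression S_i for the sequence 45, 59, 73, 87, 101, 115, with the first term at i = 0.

Check differences: 59 - 45 = 14
73 - 59 = 14
Common difference d = 14.
First term a = 45.
Formula: S_i = 45 + 14*i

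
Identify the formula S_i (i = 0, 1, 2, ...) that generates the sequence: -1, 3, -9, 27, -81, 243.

Check ratios: 3 / -1 = -3.0
Common ratio r = -3.
First term a = -1.
Formula: S_i = -1 * (-3)^i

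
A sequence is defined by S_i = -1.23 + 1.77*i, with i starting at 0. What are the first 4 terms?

This is an arithmetic sequence.
i=0: S_0 = -1.23 + 1.77*0 = -1.23
i=1: S_1 = -1.23 + 1.77*1 = 0.54
i=2: S_2 = -1.23 + 1.77*2 = 2.31
i=3: S_3 = -1.23 + 1.77*3 = 4.08
The first 4 terms are: [-1.23, 0.54, 2.31, 4.08]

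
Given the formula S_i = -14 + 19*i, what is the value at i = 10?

S_10 = -14 + 19*10 = -14 + 190 = 176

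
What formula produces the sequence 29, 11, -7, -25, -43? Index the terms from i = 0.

Check differences: 11 - 29 = -18
-7 - 11 = -18
Common difference d = -18.
First term a = 29.
Formula: S_i = 29 - 18*i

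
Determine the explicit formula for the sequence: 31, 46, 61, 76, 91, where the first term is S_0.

Check differences: 46 - 31 = 15
61 - 46 = 15
Common difference d = 15.
First term a = 31.
Formula: S_i = 31 + 15*i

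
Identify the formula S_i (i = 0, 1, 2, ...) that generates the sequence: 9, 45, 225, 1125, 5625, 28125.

Check ratios: 45 / 9 = 5.0
Common ratio r = 5.
First term a = 9.
Formula: S_i = 9 * 5^i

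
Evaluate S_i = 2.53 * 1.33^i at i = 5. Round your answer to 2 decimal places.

S_5 = 2.53 * 1.33^5 ≈ 2.53 * 4.1616 ≈ 10.53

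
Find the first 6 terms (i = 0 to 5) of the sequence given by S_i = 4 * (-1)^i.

This is a geometric sequence.
i=0: S_0 = 4 * (-1)^0 = 4
i=1: S_1 = 4 * (-1)^1 = -4
i=2: S_2 = 4 * (-1)^2 = 4
i=3: S_3 = 4 * (-1)^3 = -4
i=4: S_4 = 4 * (-1)^4 = 4
i=5: S_5 = 4 * (-1)^5 = -4
The first 6 terms are: [4, -4, 4, -4, 4, -4]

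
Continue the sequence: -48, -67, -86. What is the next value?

Differences: -67 - -48 = -19
This is an arithmetic sequence with common difference d = -19.
Next term = -86 + -19 = -105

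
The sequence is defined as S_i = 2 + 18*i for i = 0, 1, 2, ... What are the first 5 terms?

This is an arithmetic sequence.
i=0: S_0 = 2 + 18*0 = 2
i=1: S_1 = 2 + 18*1 = 20
i=2: S_2 = 2 + 18*2 = 38
i=3: S_3 = 2 + 18*3 = 56
i=4: S_4 = 2 + 18*4 = 74
The first 5 terms are: [2, 20, 38, 56, 74]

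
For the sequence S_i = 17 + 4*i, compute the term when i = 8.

S_8 = 17 + 4*8 = 17 + 32 = 49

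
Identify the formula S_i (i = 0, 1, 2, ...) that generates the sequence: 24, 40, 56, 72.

Check differences: 40 - 24 = 16
56 - 40 = 16
Common difference d = 16.
First term a = 24.
Formula: S_i = 24 + 16*i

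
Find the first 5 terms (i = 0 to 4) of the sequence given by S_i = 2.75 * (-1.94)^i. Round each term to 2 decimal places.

This is a geometric sequence.
i=0: S_0 = 2.75 * (-1.94)^0 = 2.75
i=1: S_1 = 2.75 * (-1.94)^1 ≈ -5.34
i=2: S_2 = 2.75 * (-1.94)^2 ≈ 10.35
i=3: S_3 = 2.75 * (-1.94)^3 ≈ -20.08
i=4: S_4 = 2.75 * (-1.94)^4 ≈ 38.95
The first 5 terms are: [2.75, -5.34, 10.35, -20.08, 38.95]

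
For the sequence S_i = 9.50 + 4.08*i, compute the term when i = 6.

S_6 = 9.5 + 4.08*6 = 9.5 + 24.48 = 33.98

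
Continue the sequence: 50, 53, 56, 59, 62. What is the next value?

Differences: 53 - 50 = 3
This is an arithmetic sequence with common difference d = 3.
Next term = 62 + 3 = 65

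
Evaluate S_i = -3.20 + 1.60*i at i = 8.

S_8 = -3.2 + 1.6*8 = -3.2 + 12.8 = 9.6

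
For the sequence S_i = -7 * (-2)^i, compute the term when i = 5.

S_5 = -7 * (-2)^5 = -7 * -32 = 224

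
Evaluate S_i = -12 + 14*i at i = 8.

S_8 = -12 + 14*8 = -12 + 112 = 100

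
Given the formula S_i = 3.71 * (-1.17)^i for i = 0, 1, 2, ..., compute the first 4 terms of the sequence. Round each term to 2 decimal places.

This is a geometric sequence.
i=0: S_0 = 3.71 * (-1.17)^0 = 3.71
i=1: S_1 = 3.71 * (-1.17)^1 ≈ -4.34
i=2: S_2 = 3.71 * (-1.17)^2 ≈ 5.08
i=3: S_3 = 3.71 * (-1.17)^3 ≈ -5.94
The first 4 terms are: [3.71, -4.34, 5.08, -5.94]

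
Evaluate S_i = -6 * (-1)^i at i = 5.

S_5 = -6 * (-1)^5 = -6 * -1 = 6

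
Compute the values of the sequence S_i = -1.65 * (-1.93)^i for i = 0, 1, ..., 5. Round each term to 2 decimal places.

This is a geometric sequence.
i=0: S_0 = -1.65 * (-1.93)^0 = -1.65
i=1: S_1 = -1.65 * (-1.93)^1 ≈ 3.18
i=2: S_2 = -1.65 * (-1.93)^2 ≈ -6.15
i=3: S_3 = -1.65 * (-1.93)^3 ≈ 11.86
i=4: S_4 = -1.65 * (-1.93)^4 ≈ -22.89
i=5: S_5 = -1.65 * (-1.93)^5 ≈ 44.18
The first 6 terms are: [-1.65, 3.18, -6.15, 11.86, -22.89, 44.18]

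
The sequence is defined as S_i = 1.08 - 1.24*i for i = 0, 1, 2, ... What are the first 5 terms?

This is an arithmetic sequence.
i=0: S_0 = 1.08 + -1.24*0 = 1.08
i=1: S_1 = 1.08 + -1.24*1 = -0.16
i=2: S_2 = 1.08 + -1.24*2 = -1.4
i=3: S_3 = 1.08 + -1.24*3 = -2.64
i=4: S_4 = 1.08 + -1.24*4 = -3.88
The first 5 terms are: [1.08, -0.16, -1.4, -2.64, -3.88]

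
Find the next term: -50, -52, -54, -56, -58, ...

Differences: -52 - -50 = -2
This is an arithmetic sequence with common difference d = -2.
Next term = -58 + -2 = -60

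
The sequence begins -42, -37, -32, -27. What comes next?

Differences: -37 - -42 = 5
This is an arithmetic sequence with common difference d = 5.
Next term = -27 + 5 = -22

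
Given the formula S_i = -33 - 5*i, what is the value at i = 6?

S_6 = -33 + -5*6 = -33 + -30 = -63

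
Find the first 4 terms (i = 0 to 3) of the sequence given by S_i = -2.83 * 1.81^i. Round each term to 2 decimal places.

This is a geometric sequence.
i=0: S_0 = -2.83 * 1.81^0 = -2.83
i=1: S_1 = -2.83 * 1.81^1 ≈ -5.12
i=2: S_2 = -2.83 * 1.81^2 ≈ -9.27
i=3: S_3 = -2.83 * 1.81^3 ≈ -16.78
The first 4 terms are: [-2.83, -5.12, -9.27, -16.78]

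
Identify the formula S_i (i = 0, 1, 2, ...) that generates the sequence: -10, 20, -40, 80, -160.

Check ratios: 20 / -10 = -2.0
Common ratio r = -2.
First term a = -10.
Formula: S_i = -10 * (-2)^i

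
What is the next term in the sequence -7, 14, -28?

Ratios: 14 / -7 = -2.0
This is a geometric sequence with common ratio r = -2.
Next term = -28 * -2 = 56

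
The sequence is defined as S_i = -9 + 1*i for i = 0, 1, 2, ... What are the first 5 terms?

This is an arithmetic sequence.
i=0: S_0 = -9 + 1*0 = -9
i=1: S_1 = -9 + 1*1 = -8
i=2: S_2 = -9 + 1*2 = -7
i=3: S_3 = -9 + 1*3 = -6
i=4: S_4 = -9 + 1*4 = -5
The first 5 terms are: [-9, -8, -7, -6, -5]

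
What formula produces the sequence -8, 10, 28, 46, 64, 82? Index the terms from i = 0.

Check differences: 10 - -8 = 18
28 - 10 = 18
Common difference d = 18.
First term a = -8.
Formula: S_i = -8 + 18*i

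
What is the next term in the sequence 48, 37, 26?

Differences: 37 - 48 = -11
This is an arithmetic sequence with common difference d = -11.
Next term = 26 + -11 = 15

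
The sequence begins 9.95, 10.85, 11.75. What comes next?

Differences: 10.85 - 9.95 = 0.9
This is an arithmetic sequence with common difference d = 0.9.
Next term = 11.75 + 0.9 = 12.65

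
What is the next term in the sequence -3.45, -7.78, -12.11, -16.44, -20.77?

Differences: -7.78 - -3.45 = -4.33
This is an arithmetic sequence with common difference d = -4.33.
Next term = -20.77 + -4.33 = -25.1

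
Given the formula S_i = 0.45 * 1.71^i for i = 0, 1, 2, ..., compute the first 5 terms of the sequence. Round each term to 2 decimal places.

This is a geometric sequence.
i=0: S_0 = 0.45 * 1.71^0 = 0.45
i=1: S_1 = 0.45 * 1.71^1 ≈ 0.77
i=2: S_2 = 0.45 * 1.71^2 ≈ 1.32
i=3: S_3 = 0.45 * 1.71^3 ≈ 2.25
i=4: S_4 = 0.45 * 1.71^4 ≈ 3.85
The first 5 terms are: [0.45, 0.77, 1.32, 2.25, 3.85]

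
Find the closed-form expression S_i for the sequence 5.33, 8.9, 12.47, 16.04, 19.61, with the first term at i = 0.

Check differences: 8.9 - 5.33 = 3.57
12.47 - 8.9 = 3.57
Common difference d = 3.57.
First term a = 5.33.
Formula: S_i = 5.33 + 3.57*i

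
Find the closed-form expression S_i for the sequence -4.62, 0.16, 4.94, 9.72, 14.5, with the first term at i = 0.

Check differences: 0.16 - -4.62 = 4.78
4.94 - 0.16 = 4.78
Common difference d = 4.78.
First term a = -4.62.
Formula: S_i = -4.62 + 4.78*i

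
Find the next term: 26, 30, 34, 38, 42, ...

Differences: 30 - 26 = 4
This is an arithmetic sequence with common difference d = 4.
Next term = 42 + 4 = 46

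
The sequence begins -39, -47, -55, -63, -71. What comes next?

Differences: -47 - -39 = -8
This is an arithmetic sequence with common difference d = -8.
Next term = -71 + -8 = -79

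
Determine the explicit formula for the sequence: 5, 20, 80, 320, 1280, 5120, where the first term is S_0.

Check ratios: 20 / 5 = 4.0
Common ratio r = 4.
First term a = 5.
Formula: S_i = 5 * 4^i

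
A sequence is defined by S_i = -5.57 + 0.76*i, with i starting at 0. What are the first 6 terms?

This is an arithmetic sequence.
i=0: S_0 = -5.57 + 0.76*0 = -5.57
i=1: S_1 = -5.57 + 0.76*1 = -4.81
i=2: S_2 = -5.57 + 0.76*2 = -4.05
i=3: S_3 = -5.57 + 0.76*3 = -3.29
i=4: S_4 = -5.57 + 0.76*4 = -2.53
i=5: S_5 = -5.57 + 0.76*5 = -1.77
The first 6 terms are: [-5.57, -4.81, -4.05, -3.29, -2.53, -1.77]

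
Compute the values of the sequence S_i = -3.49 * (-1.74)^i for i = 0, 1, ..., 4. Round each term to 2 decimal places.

This is a geometric sequence.
i=0: S_0 = -3.49 * (-1.74)^0 = -3.49
i=1: S_1 = -3.49 * (-1.74)^1 ≈ 6.07
i=2: S_2 = -3.49 * (-1.74)^2 ≈ -10.57
i=3: S_3 = -3.49 * (-1.74)^3 ≈ 18.39
i=4: S_4 = -3.49 * (-1.74)^4 ≈ -31.99
The first 5 terms are: [-3.49, 6.07, -10.57, 18.39, -31.99]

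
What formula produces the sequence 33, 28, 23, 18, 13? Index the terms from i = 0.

Check differences: 28 - 33 = -5
23 - 28 = -5
Common difference d = -5.
First term a = 33.
Formula: S_i = 33 - 5*i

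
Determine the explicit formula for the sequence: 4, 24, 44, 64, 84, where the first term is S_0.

Check differences: 24 - 4 = 20
44 - 24 = 20
Common difference d = 20.
First term a = 4.
Formula: S_i = 4 + 20*i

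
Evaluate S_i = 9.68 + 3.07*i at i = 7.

S_7 = 9.68 + 3.07*7 = 9.68 + 21.49 = 31.17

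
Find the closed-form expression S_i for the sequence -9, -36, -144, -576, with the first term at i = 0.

Check ratios: -36 / -9 = 4.0
Common ratio r = 4.
First term a = -9.
Formula: S_i = -9 * 4^i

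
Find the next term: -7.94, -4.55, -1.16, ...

Differences: -4.55 - -7.94 = 3.39
This is an arithmetic sequence with common difference d = 3.39.
Next term = -1.16 + 3.39 = 2.23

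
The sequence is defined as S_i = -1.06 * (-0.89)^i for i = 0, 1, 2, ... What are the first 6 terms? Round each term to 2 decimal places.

This is a geometric sequence.
i=0: S_0 = -1.06 * (-0.89)^0 = -1.06
i=1: S_1 = -1.06 * (-0.89)^1 ≈ 0.94
i=2: S_2 = -1.06 * (-0.89)^2 ≈ -0.84
i=3: S_3 = -1.06 * (-0.89)^3 ≈ 0.75
i=4: S_4 = -1.06 * (-0.89)^4 ≈ -0.67
i=5: S_5 = -1.06 * (-0.89)^5 ≈ 0.59
The first 6 terms are: [-1.06, 0.94, -0.84, 0.75, -0.67, 0.59]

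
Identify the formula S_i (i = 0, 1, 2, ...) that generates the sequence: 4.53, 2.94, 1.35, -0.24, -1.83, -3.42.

Check differences: 2.94 - 4.53 = -1.59
1.35 - 2.94 = -1.59
Common difference d = -1.59.
First term a = 4.53.
Formula: S_i = 4.53 - 1.59*i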